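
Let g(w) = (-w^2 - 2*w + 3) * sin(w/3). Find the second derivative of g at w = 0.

-4/3

Multiply each power in the prefactor through the base expansion.
From the series, [w^2] g = -2/3; multiply by 2! = 2 to get -4/3.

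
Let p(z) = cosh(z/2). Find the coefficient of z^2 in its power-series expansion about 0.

1/8

[z^0] = 1;  [z^1] = 0;  [z^2] = 1/8.
So c_2 = p′′(0)/2! = 1/8.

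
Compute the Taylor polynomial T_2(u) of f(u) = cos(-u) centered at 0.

f(0) = 1
f′(0) = 0
f′′(0) = -1

1 - u^2/2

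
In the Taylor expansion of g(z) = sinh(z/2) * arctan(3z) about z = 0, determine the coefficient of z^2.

3/2

Write out both Maclaurin series and multiply, keeping only the needed powers.
[z^0] = 0;  [z^1] = 0;  [z^2] = 3/2.
So c_2 = g′′(0)/2! = 3/2.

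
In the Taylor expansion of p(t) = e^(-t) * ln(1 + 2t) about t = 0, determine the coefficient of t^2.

Multiply the two series term by term and collect like powers.
p(0) = 0
p′(0) = 2
p′′(0) = -8
Then c_k = p^(k)(0)/k! gives each Taylor coefficient.

-4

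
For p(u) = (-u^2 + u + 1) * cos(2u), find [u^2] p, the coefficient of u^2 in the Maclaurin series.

Shift and add copies of the series according to the polynomial's terms.
[u^0] = 1;  [u^1] = 1;  [u^2] = -3.

-3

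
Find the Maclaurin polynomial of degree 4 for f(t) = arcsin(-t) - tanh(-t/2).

-5*t^3/24 - t/2

Combine the two series term by term.
[t^0] = 0;  [t^1] = -1/2;  [t^2] = 0;  [t^3] = -5/24;  [t^4] = 0.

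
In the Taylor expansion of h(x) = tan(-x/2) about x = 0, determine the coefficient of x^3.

Compute the successive derivatives at the expansion point and divide by k!.
h(0) = 0
h′(0) = -1/2
h′′(0) = 0
h′′′(0) = -1/4
Then c_k = h^(k)(0)/k! gives each Taylor coefficient.

-1/24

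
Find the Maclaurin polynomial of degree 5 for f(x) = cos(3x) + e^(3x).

Combine the two series term by term.

81*x^5/40 + 27*x^4/4 + 9*x^3/2 + 3*x + 2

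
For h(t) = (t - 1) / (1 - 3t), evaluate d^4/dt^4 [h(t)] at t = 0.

Shift and add copies of the series according to the polynomial's terms.
From the series, [t^4] h = -54; multiply by 4! = 24 to get -1296.

-1296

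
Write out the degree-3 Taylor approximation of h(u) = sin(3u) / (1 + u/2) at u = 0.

Take the Cauchy product of the two expansions.
[u^0] = 0;  [u^1] = 3;  [u^2] = -3/2;  [u^3] = -15/4.

-15*u^3/4 - 3*u^2/2 + 3*u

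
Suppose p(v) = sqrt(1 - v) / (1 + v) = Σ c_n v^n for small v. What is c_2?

Expand each factor separately, then convolve coefficients.

11/8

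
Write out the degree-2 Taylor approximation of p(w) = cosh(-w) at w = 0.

w^2/2 + 1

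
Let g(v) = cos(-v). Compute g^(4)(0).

1

Compute the successive derivatives at the expansion point and divide by k!.
The coefficient of v^4 in the expansion is 1/24, so g^(4)(0) = 4! * (1/24) = 1.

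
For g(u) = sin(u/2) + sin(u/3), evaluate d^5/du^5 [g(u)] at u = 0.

275/7776

Combine the two series term by term.
The coefficient of u^5 in the expansion is 55/186624, so g^(5)(0) = 5! * (55/186624) = 275/7776.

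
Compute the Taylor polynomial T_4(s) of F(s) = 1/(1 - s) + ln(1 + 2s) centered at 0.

Combine the two series term by term.

-3*s^4 + 11*s^3/3 - s^2 + 3*s + 1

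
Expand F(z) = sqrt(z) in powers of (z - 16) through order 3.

F(16) = 4
F′(16) = 1/8
F′′(16) = -1/256
F′′′(16) = 3/8192

(z - 16)^3/16384 - (z - 16)^2/512 + (z - 16)/8 + 4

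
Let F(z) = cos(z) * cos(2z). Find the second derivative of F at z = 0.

Write out both Maclaurin series and multiply, keeping only the needed powers.
The coefficient of z^2 in the expansion is -5/2, so F′′(0) = 2! * (-5/2) = -5.

-5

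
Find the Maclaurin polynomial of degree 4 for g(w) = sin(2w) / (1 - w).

2*w^4/3 + 2*w^3/3 + 2*w^2 + 2*w

Expand each factor separately, then convolve coefficients.
g(0) = 0
g′(0) = 2
g′′(0) = 4
g′′′(0) = 4
g^(4)(0) = 16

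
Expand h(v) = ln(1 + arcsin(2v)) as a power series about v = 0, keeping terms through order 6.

Plug the Maclaurin series of the inner function into that of the outer and collect terms.
h(0) = 0
h′(0) = 2
h′′(0) = -4
h′′′(0) = 24
h^(4)(0) = -160
h^(5)(0) = 1696
h^(6)(0) = -19456
Dividing each by k! gives the coefficients c_0, ..., c_6.

-1216*v^6/45 + 212*v^5/15 - 20*v^4/3 + 4*v^3 - 2*v^2 + 2*v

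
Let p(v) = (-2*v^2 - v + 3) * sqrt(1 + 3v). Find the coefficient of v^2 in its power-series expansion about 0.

Distribute the polynomial across the series and collect like powers.
p(0) = 3
p′(0) = 7/2
p′′(0) = -55/4
Dividing each by k! gives the coefficients c_0, ..., c_2.

-55/8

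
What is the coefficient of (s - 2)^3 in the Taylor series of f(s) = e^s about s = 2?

e^(2)/6

Differentiate repeatedly and evaluate at the center.
[(s - 2)^0] = e^(2);  [(s - 2)^1] = e^(2);  [(s - 2)^2] = e^(2)/2;  [(s - 2)^3] = e^(2)/6.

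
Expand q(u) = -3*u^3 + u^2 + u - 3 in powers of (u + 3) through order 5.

-3*(u + 3)^3 + 28*(u + 3)^2 - 86*(u + 3) + 84

q(-3) = 84
q′(-3) = -86
q′′(-3) = 56
q′′′(-3) = -18
q^(4)(-3) = 0
q^(5)(-3) = 0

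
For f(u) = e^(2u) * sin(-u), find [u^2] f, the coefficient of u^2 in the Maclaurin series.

Write out both Maclaurin series and multiply, keeping only the needed powers.
[u^0] = 0;  [u^1] = -1;  [u^2] = -2.

-2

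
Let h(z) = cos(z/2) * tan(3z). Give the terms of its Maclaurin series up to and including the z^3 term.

69*z^3/8 + 3*z

Expand each factor separately, then convolve coefficients.
h(0) = 0
h′(0) = 3
h′′(0) = 0
h′′′(0) = 207/4
Then c_k = h^(k)(0)/k! gives each Taylor coefficient.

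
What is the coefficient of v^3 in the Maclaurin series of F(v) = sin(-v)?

1/6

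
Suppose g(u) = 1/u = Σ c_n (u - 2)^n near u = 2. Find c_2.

g(2) = 1/2
g′(2) = -1/4
g′′(2) = 1/4
So c_2 = g′′(2)/2! = 1/8.

1/8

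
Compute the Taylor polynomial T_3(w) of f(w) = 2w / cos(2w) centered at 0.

4*w^3 + 2*w

Divide the numerator series by the denominator series (power-series long division).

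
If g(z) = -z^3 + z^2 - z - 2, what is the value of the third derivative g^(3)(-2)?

-6

The coefficient of (z + 2)^3 in the expansion is -1, so g′′′(-2) = 3! * (-1) = -6.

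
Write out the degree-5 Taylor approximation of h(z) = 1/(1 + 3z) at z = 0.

Compute the successive derivatives at the expansion point and divide by k!.
[z^0] = 1;  [z^1] = -3;  [z^2] = 9;  [z^3] = -27;  [z^4] = 81;  [z^5] = -243.

-243*z^5 + 81*z^4 - 27*z^3 + 9*z^2 - 3*z + 1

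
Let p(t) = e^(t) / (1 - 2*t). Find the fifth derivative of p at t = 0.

Expand 1/(denominator) as a geometric series and multiply by the numerator's series.
The coefficient of t^5 in the expansion is 6331/120, so p^(5)(0) = 5! * (6331/120) = 6331.

6331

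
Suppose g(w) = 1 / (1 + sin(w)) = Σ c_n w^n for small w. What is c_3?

Use the geometric series for the reciprocal, then substitute.
g(0) = 1
g′(0) = -1
g′′(0) = 2
g′′′(0) = -5
So c_3 = g′′′(0)/3! = -5/6.

-5/6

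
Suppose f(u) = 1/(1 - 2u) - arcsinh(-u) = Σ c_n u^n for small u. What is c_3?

Combine the two series term by term.
f(0) = 1
f′(0) = 3
f′′(0) = 8
f′′′(0) = 47
So c_3 = f′′′(0)/3! = 47/6.

47/6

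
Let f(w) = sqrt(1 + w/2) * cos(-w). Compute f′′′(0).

Multiply the two series term by term and collect like powers.
From the series, [w^3] f = -15/128; multiply by 3! = 6 to get -45/64.

-45/64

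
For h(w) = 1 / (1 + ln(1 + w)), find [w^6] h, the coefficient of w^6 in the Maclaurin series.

Expand as Σ (-1)^k u^k with u equal to the inner function's series.

3289/360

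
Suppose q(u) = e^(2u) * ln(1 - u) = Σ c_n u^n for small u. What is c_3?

Multiply the two series term by term and collect like powers.
q(0) = 0
q′(0) = -1
q′′(0) = -5
q′′′(0) = -20
So c_3 = q′′′(0)/3! = -10/3.

-10/3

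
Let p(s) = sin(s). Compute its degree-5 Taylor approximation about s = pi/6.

p(pi/6) = 1/2
p′(pi/6) = sqrt(3)/2
p′′(pi/6) = -1/2
p′′′(pi/6) = -sqrt(3)/2
p^(4)(pi/6) = 1/2
p^(5)(pi/6) = sqrt(3)/2

sqrt(3)*(s - pi/6)^5/240 + (s - pi/6)^4/48 - sqrt(3)*(s - pi/6)^3/12 - (s - pi/6)^2/4 + sqrt(3)*(s - pi/6)/2 + 1/2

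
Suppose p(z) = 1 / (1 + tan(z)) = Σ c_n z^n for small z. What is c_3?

Write 1/(1+u) = 1 - u + u^2 - u^3 + ... and substitute the series for u.
[z^0] = 1;  [z^1] = -1;  [z^2] = 1;  [z^3] = -4/3.
So c_3 = p′′′(0)/3! = -4/3.

-4/3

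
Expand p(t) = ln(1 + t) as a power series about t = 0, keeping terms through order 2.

-t^2/2 + t

Differentiate repeatedly and evaluate at the center.
[t^0] = 0;  [t^1] = 1;  [t^2] = -1/2.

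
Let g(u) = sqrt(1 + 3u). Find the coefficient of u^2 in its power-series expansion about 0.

-9/8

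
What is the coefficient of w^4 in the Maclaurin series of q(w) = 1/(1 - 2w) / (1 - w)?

Take the Cauchy product of the two expansions.
q(0) = 1
q′(0) = 3
q′′(0) = 14
q′′′(0) = 90
q^(4)(0) = 744

31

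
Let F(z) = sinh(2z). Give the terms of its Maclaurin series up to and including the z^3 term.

4*z^3/3 + 2*z

F(0) = 0
F′(0) = 2
F′′(0) = 0
F′′′(0) = 8
The Taylor polynomial is Σ F^(k)(0)/k! · z^k.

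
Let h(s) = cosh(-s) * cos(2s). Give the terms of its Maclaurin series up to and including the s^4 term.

Write out both Maclaurin series and multiply, keeping only the needed powers.
h(0) = 1
h′(0) = 0
h′′(0) = -3
h′′′(0) = 0
h^(4)(0) = -7
Then c_k = h^(k)(0)/k! gives each Taylor coefficient.

-7*s^4/24 - 3*s^2/2 + 1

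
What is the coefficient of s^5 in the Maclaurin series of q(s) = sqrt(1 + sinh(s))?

241/3840

Plug the Maclaurin series of the inner function into that of the outer and collect terms.
q(0) = 1
q′(0) = 1/2
q′′(0) = -1/4
q′′′(0) = 7/8
q^(4)(0) = -31/16
q^(5)(0) = 241/32
Then c_k = q^(k)(0)/k! gives each Taylor coefficient.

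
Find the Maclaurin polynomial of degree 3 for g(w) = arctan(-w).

Compute the successive derivatives at the expansion point and divide by k!.

w^3/3 - w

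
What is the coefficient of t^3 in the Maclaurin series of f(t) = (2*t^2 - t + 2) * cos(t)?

1/2

Distribute the polynomial across the series and collect like powers.
So c_3 = f′′′(0)/3! = 1/2.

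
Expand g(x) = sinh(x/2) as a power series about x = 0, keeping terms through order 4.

[x^0] = 0;  [x^1] = 1/2;  [x^2] = 0;  [x^3] = 1/48;  [x^4] = 0.

x^3/48 + x/2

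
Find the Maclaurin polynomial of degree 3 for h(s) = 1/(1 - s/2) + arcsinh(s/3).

Expand each term separately and add.

77*s^3/648 + s^2/4 + 5*s/6 + 1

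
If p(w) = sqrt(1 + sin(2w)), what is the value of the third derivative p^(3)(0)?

Let u equal the inner series; expand the outer function in u and truncate.
The coefficient of w^3 in the expansion is -1/6, so p′′′(0) = 3! * (-1/6) = -1.

-1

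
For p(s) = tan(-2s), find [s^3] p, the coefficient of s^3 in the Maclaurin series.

Compute the successive derivatives at the expansion point and divide by k!.
So c_3 = p′′′(0)/3! = -8/3.

-8/3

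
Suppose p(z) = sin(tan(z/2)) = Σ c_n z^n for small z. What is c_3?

Let u equal the inner series; expand the outer function in u and truncate.

1/48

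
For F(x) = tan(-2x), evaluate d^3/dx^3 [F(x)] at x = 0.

-16

From the series, [x^3] F = -8/3; multiply by 3! = 6 to get -16.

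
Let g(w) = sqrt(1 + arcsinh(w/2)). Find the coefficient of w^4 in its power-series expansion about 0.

1/6144

Plug the Maclaurin series of the inner function into that of the outer and collect terms.
[w^0] = 1;  [w^1] = 1/4;  [w^2] = -1/32;  [w^3] = -1/384;  [w^4] = 1/6144.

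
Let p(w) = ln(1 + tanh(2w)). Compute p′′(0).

Plug the Maclaurin series of the inner function into that of the outer and collect terms.
From the series, [w^2] p = -2; multiply by 2! = 2 to get -4.

-4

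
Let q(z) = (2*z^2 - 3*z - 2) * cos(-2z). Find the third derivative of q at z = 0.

Multiply each power in the prefactor through the base expansion.
The coefficient of z^3 in the expansion is 6, so q′′′(0) = 3! * (6) = 36.

36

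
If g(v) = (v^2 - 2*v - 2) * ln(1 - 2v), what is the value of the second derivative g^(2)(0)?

16

Shift and add copies of the series according to the polynomial's terms.
From the series, [v^2] g = 8; multiply by 2! = 2 to get 16.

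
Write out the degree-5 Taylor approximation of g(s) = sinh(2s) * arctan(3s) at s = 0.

-14*s^4 + 6*s^2

Write out both Maclaurin series and multiply, keeping only the needed powers.
[s^0] = 0;  [s^1] = 0;  [s^2] = 6;  [s^3] = 0;  [s^4] = -14;  [s^5] = 0.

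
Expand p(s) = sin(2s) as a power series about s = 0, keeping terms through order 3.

p(0) = 0
p′(0) = 2
p′′(0) = 0
p′′′(0) = -8

-4*s^3/3 + 2*s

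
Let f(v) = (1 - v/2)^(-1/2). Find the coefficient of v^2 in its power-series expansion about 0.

c_2 = f′′(0)/2! = 3/32.

3/32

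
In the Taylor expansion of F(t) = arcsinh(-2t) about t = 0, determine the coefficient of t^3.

4/3

c_3 = F′′′(0)/3! = 4/3.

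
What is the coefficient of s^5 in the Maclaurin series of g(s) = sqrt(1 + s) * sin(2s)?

Multiply the two series term by term and collect like powers.
[s^0] = 0;  [s^1] = 2;  [s^2] = 1;  [s^3] = -19/12;  [s^4] = -13/24;  [s^5] = 341/960.
So c_5 = g^(5)(0)/5! = 341/960.

341/960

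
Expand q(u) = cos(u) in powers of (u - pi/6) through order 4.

sqrt(3)*(u - pi/6)^4/48 + (u - pi/6)^3/12 - sqrt(3)*(u - pi/6)^2/4 - (u - pi/6)/2 + sqrt(3)/2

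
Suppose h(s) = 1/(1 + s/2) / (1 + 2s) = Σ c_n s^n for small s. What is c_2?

21/4

Expand each factor separately, then convolve coefficients.
[s^0] = 1;  [s^1] = -5/2;  [s^2] = 21/4.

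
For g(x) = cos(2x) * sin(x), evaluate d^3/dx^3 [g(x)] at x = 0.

Write out both Maclaurin series and multiply, keeping only the needed powers.
The coefficient of x^3 in the expansion is -13/6, so g′′′(0) = 3! * (-13/6) = -13.

-13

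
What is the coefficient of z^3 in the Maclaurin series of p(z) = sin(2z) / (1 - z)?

Use 1/(1 - r) = Σ r^k on the denominator, then take the Cauchy product.
p(0) = 0
p′(0) = 2
p′′(0) = 4
p′′′(0) = 4

2/3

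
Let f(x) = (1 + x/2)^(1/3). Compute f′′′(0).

5/108

Apply the Taylor formula c_k = f^(k)(a)/k!.
The coefficient of x^3 in the expansion is 5/648, so f′′′(0) = 3! * (5/648) = 5/108.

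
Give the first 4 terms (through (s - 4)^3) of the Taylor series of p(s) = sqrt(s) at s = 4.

(s - 4)^3/512 - (s - 4)^2/64 + (s - 4)/4 + 2

[(s - 4)^0] = 2;  [(s - 4)^1] = 1/4;  [(s - 4)^2] = -1/64;  [(s - 4)^3] = 1/512.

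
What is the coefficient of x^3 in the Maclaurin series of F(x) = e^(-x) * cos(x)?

Multiply the two series term by term and collect like powers.

1/3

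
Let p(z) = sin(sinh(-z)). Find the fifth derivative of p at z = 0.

8

Compose series: expand the inner function first, then feed it into the outer expansion.
The coefficient of z^5 in the expansion is 1/15, so p^(5)(0) = 5! * (1/15) = 8.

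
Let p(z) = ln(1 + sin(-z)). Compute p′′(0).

Let u equal the inner series; expand the outer function in u and truncate.
The coefficient of z^2 in the expansion is -1/2, so p′′(0) = 2! * (-1/2) = -1.

-1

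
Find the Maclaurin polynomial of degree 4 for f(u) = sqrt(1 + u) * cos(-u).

25*u^4/384 - 3*u^3/16 - 5*u^2/8 + u/2 + 1

Expand each factor separately, then convolve coefficients.
[u^0] = 1;  [u^1] = 1/2;  [u^2] = -5/8;  [u^3] = -3/16;  [u^4] = 25/384.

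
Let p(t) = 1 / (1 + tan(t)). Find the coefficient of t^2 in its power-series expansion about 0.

Write 1/(1+u) = 1 - u + u^2 - u^3 + ... and substitute the series for u.

1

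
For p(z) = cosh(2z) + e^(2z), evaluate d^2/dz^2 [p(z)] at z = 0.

Add the two expansions coefficient-wise.
The coefficient of z^2 in the expansion is 4, so p′′(0) = 2! * (4) = 8.

8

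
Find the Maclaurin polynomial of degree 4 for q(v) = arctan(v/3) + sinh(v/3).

-v^3/162 + 2*v/3

Expand each term separately and add.
q(0) = 0
q′(0) = 2/3
q′′(0) = 0
q′′′(0) = -1/27
q^(4)(0) = 0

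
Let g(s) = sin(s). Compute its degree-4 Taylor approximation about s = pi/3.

sqrt(3)*(s - pi/3)^4/48 - (s - pi/3)^3/12 - sqrt(3)*(s - pi/3)^2/4 + (s - pi/3)/2 + sqrt(3)/2

Differentiate repeatedly and evaluate at the center.
g(pi/3) = sqrt(3)/2
g′(pi/3) = 1/2
g′′(pi/3) = -sqrt(3)/2
g′′′(pi/3) = -1/2
g^(4)(pi/3) = sqrt(3)/2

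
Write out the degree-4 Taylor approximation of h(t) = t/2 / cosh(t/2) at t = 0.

-t^3/16 + t/2

Divide the numerator series by the denominator series (power-series long division).
h(0) = 0
h′(0) = 1/2
h′′(0) = 0
h′′′(0) = -3/8
h^(4)(0) = 0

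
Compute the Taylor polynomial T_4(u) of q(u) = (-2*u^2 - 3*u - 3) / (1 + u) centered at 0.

-2*u^4 + 2*u^3 - 2*u^2 - 3

Shift and add copies of the series according to the polynomial's terms.
q(0) = -3
q′(0) = 0
q′′(0) = -4
q′′′(0) = 12
q^(4)(0) = -48
Then c_k = q^(k)(0)/k! gives each Taylor coefficient.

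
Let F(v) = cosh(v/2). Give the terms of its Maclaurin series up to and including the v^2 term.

F(0) = 1
F′(0) = 0
F′′(0) = 1/4

v^2/8 + 1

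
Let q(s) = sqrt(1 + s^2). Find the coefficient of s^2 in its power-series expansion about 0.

1/2

[s^0] = 1;  [s^1] = 0;  [s^2] = 1/2.
So c_2 = q′′(0)/2! = 1/2.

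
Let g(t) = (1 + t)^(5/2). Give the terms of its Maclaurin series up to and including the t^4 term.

-5*t^4/128 + 5*t^3/16 + 15*t^2/8 + 5*t/2 + 1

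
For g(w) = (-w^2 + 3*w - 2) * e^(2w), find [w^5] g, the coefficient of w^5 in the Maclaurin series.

Shift and add copies of the series according to the polynomial's terms.
g(0) = -2
g′(0) = -1
g′′(0) = 2
g′′′(0) = 8
g^(4)(0) = 16
g^(5)(0) = 16
Dividing each by k! gives the coefficients c_0, ..., c_5.

2/15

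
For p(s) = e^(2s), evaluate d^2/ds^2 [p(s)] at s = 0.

4

The coefficient of s^2 in the expansion is 2, so p′′(0) = 2! * (2) = 4.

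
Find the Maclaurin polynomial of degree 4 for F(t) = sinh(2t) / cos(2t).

16*t^3/3 + 2*t

Write the quotient as an unknown series and match coefficients against numerator = denominator · series.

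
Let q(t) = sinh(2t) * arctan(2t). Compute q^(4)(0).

Take the Cauchy product of the two expansions.
The coefficient of t^4 in the expansion is -8/3, so q^(4)(0) = 4! * (-8/3) = -64.

-64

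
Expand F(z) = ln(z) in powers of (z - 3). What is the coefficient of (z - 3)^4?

[(z - 3)^0] = ln(3);  [(z - 3)^1] = 1/3;  [(z - 3)^2] = -1/18;  [(z - 3)^3] = 1/81;  [(z - 3)^4] = -1/324.

-1/324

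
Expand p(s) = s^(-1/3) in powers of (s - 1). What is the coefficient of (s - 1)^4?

p(1) = 1
p′(1) = -1/3
p′′(1) = 4/9
p′′′(1) = -28/27
p^(4)(1) = 280/81
Then c_k = p^(k)(1)/k! gives each Taylor coefficient.

35/243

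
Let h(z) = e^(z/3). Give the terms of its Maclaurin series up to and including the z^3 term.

z^3/162 + z^2/18 + z/3 + 1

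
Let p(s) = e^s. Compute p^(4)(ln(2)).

2

Compute the successive derivatives at the expansion point and divide by k!.
The coefficient of (s - ln(2))^4 in the expansion is 1/12, so p^(4)(ln(2)) = 4! * (1/12) = 2.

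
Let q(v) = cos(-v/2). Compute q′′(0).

-1/4

The coefficient of v^2 in the expansion is -1/8, so q′′(0) = 2! * (-1/8) = -1/4.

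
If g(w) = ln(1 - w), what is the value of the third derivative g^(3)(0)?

The coefficient of w^3 in the expansion is -1/3, so g′′′(0) = 3! * (-1/3) = -2.

-2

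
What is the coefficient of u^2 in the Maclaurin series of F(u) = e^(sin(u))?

Compose series: expand the inner function first, then feed it into the outer expansion.
F(0) = 1
F′(0) = 1
F′′(0) = 1
So c_2 = F′′(0)/2! = 1/2.

1/2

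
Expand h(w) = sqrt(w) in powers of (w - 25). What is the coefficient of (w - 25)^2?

-1/1000

c_2 = h′′(25)/2! = -1/1000.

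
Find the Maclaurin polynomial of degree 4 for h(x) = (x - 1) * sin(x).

Multiply each power in the prefactor through the base expansion.
[x^0] = 0;  [x^1] = -1;  [x^2] = 1;  [x^3] = 1/6;  [x^4] = -1/6.

-x^4/6 + x^3/6 + x^2 - x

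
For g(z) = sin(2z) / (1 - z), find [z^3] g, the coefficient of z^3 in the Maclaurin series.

Multiply the numerator's expansion by the denominator's geometric series.
g(0) = 0
g′(0) = 2
g′′(0) = 4
g′′′(0) = 4

2/3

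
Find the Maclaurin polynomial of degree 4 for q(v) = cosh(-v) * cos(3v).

7*v^4/6 - 4*v^2 + 1

Multiply the two series term by term and collect like powers.
q(0) = 1
q′(0) = 0
q′′(0) = -8
q′′′(0) = 0
q^(4)(0) = 28
Then c_k = q^(k)(0)/k! gives each Taylor coefficient.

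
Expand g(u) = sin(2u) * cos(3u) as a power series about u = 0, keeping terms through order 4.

-31*u^3/3 + 2*u

Expand each factor separately, then convolve coefficients.
g(0) = 0
g′(0) = 2
g′′(0) = 0
g′′′(0) = -62
g^(4)(0) = 0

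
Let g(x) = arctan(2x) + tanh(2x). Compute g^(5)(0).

1280

Add the two expansions coefficient-wise.
From the series, [x^5] g = 32/3; multiply by 5! = 120 to get 1280.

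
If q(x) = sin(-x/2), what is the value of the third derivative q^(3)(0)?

1/8

The coefficient of x^3 in the expansion is 1/48, so q′′′(0) = 3! * (1/48) = 1/8.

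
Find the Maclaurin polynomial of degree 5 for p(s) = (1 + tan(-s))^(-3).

157*s^5/5 + 19*s^4 + 11*s^3 + 6*s^2 + 3*s + 1

Substitute the inner expansion into the outer series and collect powers.
p(0) = 1
p′(0) = 3
p′′(0) = 12
p′′′(0) = 66
p^(4)(0) = 456
p^(5)(0) = 3768
The Taylor polynomial is Σ p^(k)(0)/k! · s^k.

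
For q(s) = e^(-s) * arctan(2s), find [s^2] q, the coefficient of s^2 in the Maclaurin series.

-2

Take the Cauchy product of the two expansions.
So c_2 = q′′(0)/2! = -2.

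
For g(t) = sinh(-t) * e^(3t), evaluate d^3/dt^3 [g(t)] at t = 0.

Expand each factor separately, then convolve coefficients.
The coefficient of t^3 in the expansion is -14/3, so g′′′(0) = 3! * (-14/3) = -28.

-28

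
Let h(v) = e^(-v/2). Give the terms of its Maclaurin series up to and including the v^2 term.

h(0) = 1
h′(0) = -1/2
h′′(0) = 1/4
Dividing each by k! gives the coefficients c_0, ..., c_2.

v^2/8 - v/2 + 1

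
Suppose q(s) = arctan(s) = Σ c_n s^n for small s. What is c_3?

-1/3

q(0) = 0
q′(0) = 1
q′′(0) = 0
q′′′(0) = -2
So c_3 = q′′′(0)/3! = -1/3.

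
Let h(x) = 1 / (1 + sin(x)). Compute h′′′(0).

-5

Use the geometric series for the reciprocal, then substitute.
From the series, [x^3] h = -5/6; multiply by 3! = 6 to get -5.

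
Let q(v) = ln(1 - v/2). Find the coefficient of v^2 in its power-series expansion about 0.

-1/8

q(0) = 0
q′(0) = -1/2
q′′(0) = -1/4
Then c_k = q^(k)(0)/k! gives each Taylor coefficient.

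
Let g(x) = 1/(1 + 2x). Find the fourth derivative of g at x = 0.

The coefficient of x^4 in the expansion is 16, so g^(4)(0) = 4! * (16) = 384.

384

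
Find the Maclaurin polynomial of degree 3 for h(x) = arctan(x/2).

-x^3/24 + x/2

h(0) = 0
h′(0) = 1/2
h′′(0) = 0
h′′′(0) = -1/4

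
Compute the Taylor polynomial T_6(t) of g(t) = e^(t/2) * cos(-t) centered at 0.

13*t^6/5120 + 41*t^5/3840 - 7*t^4/384 - 11*t^3/48 - 3*t^2/8 + t/2 + 1

Write out both Maclaurin series and multiply, keeping only the needed powers.
[t^0] = 1;  [t^1] = 1/2;  [t^2] = -3/8;  [t^3] = -11/48;  [t^4] = -7/384;  [t^5] = 41/3840;  [t^6] = 13/5120.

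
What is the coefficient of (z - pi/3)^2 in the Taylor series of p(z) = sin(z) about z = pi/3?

p(pi/3) = sqrt(3)/2
p′(pi/3) = 1/2
p′′(pi/3) = -sqrt(3)/2
So c_2 = p′′(pi/3)/2! = -sqrt(3)/4.

-sqrt(3)/4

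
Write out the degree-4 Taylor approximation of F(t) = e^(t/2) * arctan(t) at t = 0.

-7*t^4/48 - 5*t^3/24 + t^2/2 + t

Expand each factor separately, then convolve coefficients.
F(0) = 0
F′(0) = 1
F′′(0) = 1
F′′′(0) = -5/4
F^(4)(0) = -7/2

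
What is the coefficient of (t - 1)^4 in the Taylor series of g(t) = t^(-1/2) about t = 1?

Apply the Taylor formula c_k = f^(k)(a)/k!.
So c_4 = g^(4)(1)/4! = 35/128.

35/128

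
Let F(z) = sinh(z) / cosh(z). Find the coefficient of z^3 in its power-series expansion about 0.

-1/3

Invert the denominator's series and multiply.
F(0) = 0
F′(0) = 1
F′′(0) = 0
F′′′(0) = -2
Dividing each by k! gives the coefficients c_0, ..., c_3.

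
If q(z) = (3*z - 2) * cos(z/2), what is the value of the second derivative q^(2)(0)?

1/2

Multiply each power in the prefactor through the base expansion.
From the series, [z^2] q = 1/4; multiply by 2! = 2 to get 1/2.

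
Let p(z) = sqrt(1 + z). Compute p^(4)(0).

-15/16

Apply the Taylor formula c_k = f^(k)(a)/k!.
From the series, [z^4] p = -5/128; multiply by 4! = 24 to get -15/16.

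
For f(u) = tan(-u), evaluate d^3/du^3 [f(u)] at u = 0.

-2

The coefficient of u^3 in the expansion is -1/3, so f′′′(0) = 3! * (-1/3) = -2.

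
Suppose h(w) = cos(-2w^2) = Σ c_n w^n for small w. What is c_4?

h(0) = 1
h′(0) = 0
h′′(0) = 0
h′′′(0) = 0
h^(4)(0) = -48
So c_4 = h^(4)(0)/4! = -2.

-2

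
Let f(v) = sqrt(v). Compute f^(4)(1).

From the series, [(v - 1)^4] f = -5/128; multiply by 4! = 24 to get -15/16.

-15/16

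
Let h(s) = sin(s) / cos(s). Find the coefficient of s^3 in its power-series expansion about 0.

1/3

Write the quotient as an unknown series and match coefficients against numerator = denominator · series.
h(0) = 0
h′(0) = 1
h′′(0) = 0
h′′′(0) = 2
The Taylor polynomial is Σ h^(k)(0)/k! · s^k.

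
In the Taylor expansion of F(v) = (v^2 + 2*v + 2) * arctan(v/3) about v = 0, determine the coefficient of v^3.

25/81

Multiply each power in the prefactor through the base expansion.
[v^0] = 0;  [v^1] = 2/3;  [v^2] = 2/3;  [v^3] = 25/81.
So c_3 = F′′′(0)/3! = 25/81.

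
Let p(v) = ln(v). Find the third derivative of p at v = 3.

2/27

Apply the Taylor formula c_k = f^(k)(a)/k!.
The coefficient of (v - 3)^3 in the expansion is 1/81, so p′′′(3) = 3! * (1/81) = 2/27.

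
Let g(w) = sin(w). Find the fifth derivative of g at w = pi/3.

1/2

Apply the Taylor formula c_k = f^(k)(a)/k!.
From the series, [(w - pi/3)^5] g = 1/240; multiply by 5! = 120 to get 1/2.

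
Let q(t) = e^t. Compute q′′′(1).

e

From the series, [(t - 1)^3] q = e/6; multiply by 3! = 6 to get e.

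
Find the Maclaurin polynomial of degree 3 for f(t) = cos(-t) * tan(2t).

5*t^3/3 + 2*t

Multiply the two series term by term and collect like powers.
f(0) = 0
f′(0) = 2
f′′(0) = 0
f′′′(0) = 10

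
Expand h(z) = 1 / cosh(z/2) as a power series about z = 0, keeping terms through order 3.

1 - z^2/8

Invert the denominator's series and multiply.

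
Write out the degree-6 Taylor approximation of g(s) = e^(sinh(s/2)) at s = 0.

37*s^6/46080 + s^5/320 + 5*s^4/384 + s^3/24 + s^2/8 + s/2 + 1

Substitute the inner expansion into the outer series and collect powers.
[s^0] = 1;  [s^1] = 1/2;  [s^2] = 1/8;  [s^3] = 1/24;  [s^4] = 5/384;  [s^5] = 1/320;  [s^6] = 37/46080.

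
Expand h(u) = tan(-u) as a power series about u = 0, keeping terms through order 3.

-u^3/3 - u

Use the known series and substitute for the argument.
h(0) = 0
h′(0) = -1
h′′(0) = 0
h′′′(0) = -2
Dividing each by k! gives the coefficients c_0, ..., c_3.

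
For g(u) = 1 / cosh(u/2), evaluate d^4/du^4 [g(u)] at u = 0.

5/16

Write the quotient as an unknown series and match coefficients against numerator = denominator · series.
From the series, [u^4] g = 5/384; multiply by 4! = 24 to get 5/16.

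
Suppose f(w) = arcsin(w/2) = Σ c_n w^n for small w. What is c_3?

f(0) = 0
f′(0) = 1/2
f′′(0) = 0
f′′′(0) = 1/8
So c_3 = f′′′(0)/3! = 1/48.

1/48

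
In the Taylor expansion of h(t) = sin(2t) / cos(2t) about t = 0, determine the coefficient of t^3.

8/3

Divide the numerator series by the denominator series (power-series long division).
h(0) = 0
h′(0) = 2
h′′(0) = 0
h′′′(0) = 16
Then c_k = h^(k)(0)/k! gives each Taylor coefficient.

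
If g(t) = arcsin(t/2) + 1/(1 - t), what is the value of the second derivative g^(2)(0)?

2

Combine the two series term by term.
The coefficient of t^2 in the expansion is 1, so g′′(0) = 2! * (1) = 2.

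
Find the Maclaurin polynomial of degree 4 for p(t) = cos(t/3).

t^4/1944 - t^2/18 + 1

p(0) = 1
p′(0) = 0
p′′(0) = -1/9
p′′′(0) = 0
p^(4)(0) = 1/81
The Taylor polynomial is Σ p^(k)(0)/k! · t^k.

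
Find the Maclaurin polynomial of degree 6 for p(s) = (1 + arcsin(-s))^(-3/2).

15073*s^6/3072 + 5009*s^5/1280 + 395*s^4/128 + 39*s^3/16 + 15*s^2/8 + 3*s/2 + 1

Let u equal the inner series; expand the outer function in u and truncate.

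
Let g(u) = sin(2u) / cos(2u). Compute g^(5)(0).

Invert the denominator's series and multiply.
The coefficient of u^5 in the expansion is 64/15, so g^(5)(0) = 5! * (64/15) = 512.

512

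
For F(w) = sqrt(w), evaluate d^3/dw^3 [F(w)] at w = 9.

1/648

The coefficient of (w - 9)^3 in the expansion is 1/3888, so F′′′(9) = 3! * (1/3888) = 1/648.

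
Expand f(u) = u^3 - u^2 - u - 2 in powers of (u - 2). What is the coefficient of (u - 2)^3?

f(2) = 0
f′(2) = 7
f′′(2) = 10
f′′′(2) = 6

1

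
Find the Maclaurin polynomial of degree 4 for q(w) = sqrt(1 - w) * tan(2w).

Expand each factor separately, then convolve coefficients.
q(0) = 0
q′(0) = 2
q′′(0) = -2
q′′′(0) = 29/2
q^(4)(0) = -35

-35*w^4/24 + 29*w^3/12 - w^2 + 2*w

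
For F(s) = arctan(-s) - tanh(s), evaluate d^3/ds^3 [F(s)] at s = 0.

4

Add the two expansions coefficient-wise.
From the series, [s^3] F = 2/3; multiply by 3! = 6 to get 4.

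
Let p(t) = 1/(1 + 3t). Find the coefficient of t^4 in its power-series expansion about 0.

81

[t^0] = 1;  [t^1] = -3;  [t^2] = 9;  [t^3] = -27;  [t^4] = 81.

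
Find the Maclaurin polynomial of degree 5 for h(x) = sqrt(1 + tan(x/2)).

Substitute the inner expansion into the outer series and collect powers.
h(0) = 1
h′(0) = 1/4
h′′(0) = -1/16
h′′′(0) = 11/64
h^(4)(0) = -47/256
h^(5)(0) = 601/1024

601*x^5/122880 - 47*x^4/6144 + 11*x^3/384 - x^2/32 + x/4 + 1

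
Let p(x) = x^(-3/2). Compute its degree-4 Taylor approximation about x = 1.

315*(x - 1)^4/128 - 35*(x - 1)^3/16 + 15*(x - 1)^2/8 - 3*(x - 1)/2 + 1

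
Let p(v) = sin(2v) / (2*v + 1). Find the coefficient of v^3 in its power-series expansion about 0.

20/3

Expand 1/(denominator) as a geometric series and multiply by the numerator's series.
p(0) = 0
p′(0) = 2
p′′(0) = -8
p′′′(0) = 40
So c_3 = p′′′(0)/3! = 20/3.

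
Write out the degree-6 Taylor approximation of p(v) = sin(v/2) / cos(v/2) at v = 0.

v^5/240 + v^3/24 + v/2

Write the quotient as an unknown series and match coefficients against numerator = denominator · series.
p(0) = 0
p′(0) = 1/2
p′′(0) = 0
p′′′(0) = 1/4
p^(4)(0) = 0
p^(5)(0) = 1/2
p^(6)(0) = 0
Then c_k = p^(k)(0)/k! gives each Taylor coefficient.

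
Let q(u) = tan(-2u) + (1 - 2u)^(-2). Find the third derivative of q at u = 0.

Combine the two series term by term.
The coefficient of u^3 in the expansion is 88/3, so q′′′(0) = 3! * (88/3) = 176.

176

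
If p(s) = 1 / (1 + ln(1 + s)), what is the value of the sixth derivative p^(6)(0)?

Use the geometric series for the reciprocal, then substitute.
The coefficient of s^6 in the expansion is 3289/360, so p^(6)(0) = 6! * (3289/360) = 6578.

6578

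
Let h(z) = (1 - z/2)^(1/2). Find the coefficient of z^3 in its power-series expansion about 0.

-1/128

h(0) = 1
h′(0) = -1/4
h′′(0) = -1/16
h′′′(0) = -3/64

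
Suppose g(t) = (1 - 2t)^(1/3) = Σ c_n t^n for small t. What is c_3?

-40/81

Differentiate repeatedly and evaluate at the center.
[t^0] = 1;  [t^1] = -2/3;  [t^2] = -4/9;  [t^3] = -40/81.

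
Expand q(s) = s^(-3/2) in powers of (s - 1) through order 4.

q(1) = 1
q′(1) = -3/2
q′′(1) = 15/4
q′′′(1) = -105/8
q^(4)(1) = 945/16
The Taylor polynomial is Σ q^(k)(1)/k! · (s - 1)^k.

315*(s - 1)^4/128 - 35*(s - 1)^3/16 + 15*(s - 1)^2/8 - 3*(s - 1)/2 + 1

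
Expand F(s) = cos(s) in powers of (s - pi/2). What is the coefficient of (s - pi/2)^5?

-1/120

[(s - pi/2)^0] = 0;  [(s - pi/2)^1] = -1;  [(s - pi/2)^2] = 0;  [(s - pi/2)^3] = 1/6;  [(s - pi/2)^4] = 0;  [(s - pi/2)^5] = -1/120.
So c_5 = F^(5)(pi/2)/5! = -1/120.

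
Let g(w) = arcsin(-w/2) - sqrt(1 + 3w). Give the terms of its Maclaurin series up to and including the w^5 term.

Expand each term separately and add.
g(0) = -1
g′(0) = -2
g′′(0) = 9/4
g′′′(0) = -41/4
g^(4)(0) = 1215/16
g^(5)(0) = -6381/8
Then c_k = g^(k)(0)/k! gives each Taylor coefficient.

-2127*w^5/320 + 405*w^4/128 - 41*w^3/24 + 9*w^2/8 - 2*w - 1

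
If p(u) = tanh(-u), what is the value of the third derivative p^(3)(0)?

The coefficient of u^3 in the expansion is 1/3, so p′′′(0) = 3! * (1/3) = 2.

2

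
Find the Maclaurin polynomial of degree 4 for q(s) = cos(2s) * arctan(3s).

-15*s^3 + 3*s

Multiply the two series term by term and collect like powers.
q(0) = 0
q′(0) = 3
q′′(0) = 0
q′′′(0) = -90
q^(4)(0) = 0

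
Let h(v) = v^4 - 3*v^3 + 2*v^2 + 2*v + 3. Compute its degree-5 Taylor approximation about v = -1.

h(-1) = 7
h′(-1) = -15
h′′(-1) = 34
h′′′(-1) = -42
h^(4)(-1) = 24
h^(5)(-1) = 0
The Taylor polynomial is Σ h^(k)(-1)/k! · (v + 1)^k.

(v + 1)^4 - 7*(v + 1)^3 + 17*(v + 1)^2 - 15*(v + 1) + 7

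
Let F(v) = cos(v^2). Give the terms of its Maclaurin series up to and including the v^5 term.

F(0) = 1
F′(0) = 0
F′′(0) = 0
F′′′(0) = 0
F^(4)(0) = -12
F^(5)(0) = 0

1 - v^4/2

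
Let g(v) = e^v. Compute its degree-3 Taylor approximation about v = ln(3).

Apply the Taylor formula c_k = f^(k)(a)/k!.
g(ln(3)) = 3
g′(ln(3)) = 3
g′′(ln(3)) = 3
g′′′(ln(3)) = 3

(v - ln(3))^3/2 + 3*(v - ln(3))^2/2 + 3*(v - ln(3)) + 3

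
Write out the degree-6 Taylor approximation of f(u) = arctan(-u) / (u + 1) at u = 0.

Expand 1/(denominator) as a geometric series and multiply by the numerator's series.
f(0) = 0
f′(0) = -1
f′′(0) = 2
f′′′(0) = -4
f^(4)(0) = 16
f^(5)(0) = -104
f^(6)(0) = 624

13*u^6/15 - 13*u^5/15 + 2*u^4/3 - 2*u^3/3 + u^2 - u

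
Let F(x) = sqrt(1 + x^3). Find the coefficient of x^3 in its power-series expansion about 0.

1/2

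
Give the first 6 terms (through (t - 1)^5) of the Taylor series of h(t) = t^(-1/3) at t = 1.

[(t - 1)^0] = 1;  [(t - 1)^1] = -1/3;  [(t - 1)^2] = 2/9;  [(t - 1)^3] = -14/81;  [(t - 1)^4] = 35/243;  [(t - 1)^5] = -91/729.

-91*(t - 1)^5/729 + 35*(t - 1)^4/243 - 14*(t - 1)^3/81 + 2*(t - 1)^2/9 - (t - 1)/3 + 1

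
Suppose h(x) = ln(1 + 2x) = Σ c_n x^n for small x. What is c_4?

-4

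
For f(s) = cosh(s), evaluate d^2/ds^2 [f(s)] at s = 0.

1

Apply the Taylor formula c_k = f^(k)(a)/k!.
The coefficient of s^2 in the expansion is 1/2, so f′′(0) = 2! * (1/2) = 1.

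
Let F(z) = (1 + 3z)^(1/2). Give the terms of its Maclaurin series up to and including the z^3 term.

27*z^3/16 - 9*z^2/8 + 3*z/2 + 1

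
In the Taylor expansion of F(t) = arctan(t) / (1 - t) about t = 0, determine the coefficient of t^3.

2/3

Use 1/(1 - r) = Σ r^k on the denominator, then take the Cauchy product.
F(0) = 0
F′(0) = 1
F′′(0) = 2
F′′′(0) = 4
So c_3 = F′′′(0)/3! = 2/3.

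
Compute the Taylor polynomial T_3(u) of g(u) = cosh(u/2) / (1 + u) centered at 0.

Expand each factor separately, then convolve coefficients.
g(0) = 1
g′(0) = -1
g′′(0) = 9/4
g′′′(0) = -27/4
Then c_k = g^(k)(0)/k! gives each Taylor coefficient.

-9*u^3/8 + 9*u^2/8 - u + 1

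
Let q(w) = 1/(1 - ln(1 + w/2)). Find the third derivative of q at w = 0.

1/4

Substitute the inner expansion into the outer series and collect powers.
The coefficient of w^3 in the expansion is 1/24, so q′′′(0) = 3! * (1/24) = 1/4.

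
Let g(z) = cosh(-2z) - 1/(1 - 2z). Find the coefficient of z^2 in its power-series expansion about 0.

-2

Expand each term separately and add.
[z^0] = 0;  [z^1] = -2;  [z^2] = -2.
So c_2 = g′′(0)/2! = -2.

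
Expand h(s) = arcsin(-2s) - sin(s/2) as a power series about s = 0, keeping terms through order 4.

Expand each term separately and add.
[s^0] = 0;  [s^1] = -5/2;  [s^2] = 0;  [s^3] = -21/16;  [s^4] = 0.

-21*s^3/16 - 5*s/2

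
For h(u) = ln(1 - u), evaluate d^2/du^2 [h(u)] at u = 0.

-1

From the series, [u^2] h = -1/2; multiply by 2! = 2 to get -1.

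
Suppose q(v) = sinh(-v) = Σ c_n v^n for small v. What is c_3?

q(0) = 0
q′(0) = -1
q′′(0) = 0
q′′′(0) = -1

-1/6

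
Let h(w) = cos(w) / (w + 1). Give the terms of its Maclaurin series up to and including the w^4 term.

Multiply the numerator's expansion by the denominator's geometric series.
[w^0] = 1;  [w^1] = -1;  [w^2] = 1/2;  [w^3] = -1/2;  [w^4] = 13/24.

13*w^4/24 - w^3/2 + w^2/2 - w + 1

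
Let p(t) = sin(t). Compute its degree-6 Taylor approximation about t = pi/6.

[(t - pi/6)^0] = 1/2;  [(t - pi/6)^1] = sqrt(3)/2;  [(t - pi/6)^2] = -1/4;  [(t - pi/6)^3] = -sqrt(3)/12;  [(t - pi/6)^4] = 1/48;  [(t - pi/6)^5] = sqrt(3)/240;  [(t - pi/6)^6] = -1/1440.

-(t - pi/6)^6/1440 + sqrt(3)*(t - pi/6)^5/240 + (t - pi/6)^4/48 - sqrt(3)*(t - pi/6)^3/12 - (t - pi/6)^2/4 + sqrt(3)*(t - pi/6)/2 + 1/2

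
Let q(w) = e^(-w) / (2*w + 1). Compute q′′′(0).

-79

Multiply the numerator's expansion by the denominator's geometric series.
From the series, [w^3] q = -79/6; multiply by 3! = 6 to get -79.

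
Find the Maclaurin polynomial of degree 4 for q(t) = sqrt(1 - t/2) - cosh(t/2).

Combine the two series term by term.

-31*t^4/6144 - t^3/128 - 5*t^2/32 - t/4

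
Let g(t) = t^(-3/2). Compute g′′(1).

15/4

Apply the Taylor formula c_k = f^(k)(a)/k!.
The coefficient of (t - 1)^2 in the expansion is 15/8, so g′′(1) = 2! * (15/8) = 15/4.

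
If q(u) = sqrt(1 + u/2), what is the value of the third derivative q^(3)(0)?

3/64

The coefficient of u^3 in the expansion is 1/128, so q′′′(0) = 3! * (1/128) = 3/64.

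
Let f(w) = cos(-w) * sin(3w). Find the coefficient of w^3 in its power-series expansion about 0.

-6

Take the Cauchy product of the two expansions.
f(0) = 0
f′(0) = 3
f′′(0) = 0
f′′′(0) = -36
So c_3 = f′′′(0)/3! = -6.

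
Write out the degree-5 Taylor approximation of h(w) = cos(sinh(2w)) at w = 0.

Let u equal the inner series; expand the outer function in u and truncate.

-2*w^4 - 2*w^2 + 1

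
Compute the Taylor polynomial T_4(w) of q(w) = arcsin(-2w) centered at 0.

-4*w^3/3 - 2*w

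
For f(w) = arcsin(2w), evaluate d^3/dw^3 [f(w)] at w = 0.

8

The coefficient of w^3 in the expansion is 4/3, so f′′′(0) = 3! * (4/3) = 8.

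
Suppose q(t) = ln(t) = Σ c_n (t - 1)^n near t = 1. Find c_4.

q(1) = 0
q′(1) = 1
q′′(1) = -1
q′′′(1) = 2
q^(4)(1) = -6
So c_4 = q^(4)(1)/4! = -1/4.

-1/4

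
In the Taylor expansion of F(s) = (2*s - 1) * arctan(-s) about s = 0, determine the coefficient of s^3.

-1/3

Shift and add copies of the series according to the polynomial's terms.
[s^0] = 0;  [s^1] = 1;  [s^2] = -2;  [s^3] = -1/3.
So c_3 = F′′′(0)/3! = -1/3.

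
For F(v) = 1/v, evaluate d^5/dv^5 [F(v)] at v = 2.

From the series, [(v - 2)^5] F = -1/64; multiply by 5! = 120 to get -15/8.

-15/8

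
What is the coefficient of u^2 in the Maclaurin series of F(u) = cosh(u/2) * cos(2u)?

Write out both Maclaurin series and multiply, keeping only the needed powers.
[u^0] = 1;  [u^1] = 0;  [u^2] = -15/8.
So c_2 = F′′(0)/2! = -15/8.

-15/8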